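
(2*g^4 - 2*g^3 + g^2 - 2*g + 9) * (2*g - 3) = 4*g^5 - 10*g^4 + 8*g^3 - 7*g^2 + 24*g - 27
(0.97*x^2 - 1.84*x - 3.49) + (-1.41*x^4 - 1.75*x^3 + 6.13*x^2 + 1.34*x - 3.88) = -1.41*x^4 - 1.75*x^3 + 7.1*x^2 - 0.5*x - 7.37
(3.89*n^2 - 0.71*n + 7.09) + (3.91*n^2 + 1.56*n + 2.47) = 7.8*n^2 + 0.85*n + 9.56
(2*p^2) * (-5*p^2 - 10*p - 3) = -10*p^4 - 20*p^3 - 6*p^2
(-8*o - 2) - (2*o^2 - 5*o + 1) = -2*o^2 - 3*o - 3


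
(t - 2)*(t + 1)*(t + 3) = t^3 + 2*t^2 - 5*t - 6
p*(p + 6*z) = p^2 + 6*p*z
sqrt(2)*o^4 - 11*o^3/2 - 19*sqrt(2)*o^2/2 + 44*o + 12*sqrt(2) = (o - 3*sqrt(2))*(o - 2*sqrt(2))*(o + 2*sqrt(2))*(sqrt(2)*o + 1/2)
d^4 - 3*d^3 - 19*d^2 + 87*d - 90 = (d - 3)^2*(d - 2)*(d + 5)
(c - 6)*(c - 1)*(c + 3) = c^3 - 4*c^2 - 15*c + 18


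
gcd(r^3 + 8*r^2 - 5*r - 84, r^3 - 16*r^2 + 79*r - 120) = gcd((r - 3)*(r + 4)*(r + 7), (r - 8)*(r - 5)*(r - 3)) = r - 3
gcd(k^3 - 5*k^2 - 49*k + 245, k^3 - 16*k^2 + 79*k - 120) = k - 5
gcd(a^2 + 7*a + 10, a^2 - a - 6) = a + 2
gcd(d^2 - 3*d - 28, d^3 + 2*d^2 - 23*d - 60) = d + 4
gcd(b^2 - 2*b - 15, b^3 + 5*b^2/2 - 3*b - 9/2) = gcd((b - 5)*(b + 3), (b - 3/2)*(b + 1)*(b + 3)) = b + 3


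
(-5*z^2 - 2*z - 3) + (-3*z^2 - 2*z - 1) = -8*z^2 - 4*z - 4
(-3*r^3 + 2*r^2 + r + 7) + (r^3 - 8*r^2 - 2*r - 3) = -2*r^3 - 6*r^2 - r + 4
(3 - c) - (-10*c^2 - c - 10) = 10*c^2 + 13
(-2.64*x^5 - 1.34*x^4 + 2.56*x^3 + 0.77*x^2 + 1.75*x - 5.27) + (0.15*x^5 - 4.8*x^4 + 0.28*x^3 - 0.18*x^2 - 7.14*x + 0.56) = -2.49*x^5 - 6.14*x^4 + 2.84*x^3 + 0.59*x^2 - 5.39*x - 4.71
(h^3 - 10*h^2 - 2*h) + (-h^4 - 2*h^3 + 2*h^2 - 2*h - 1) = -h^4 - h^3 - 8*h^2 - 4*h - 1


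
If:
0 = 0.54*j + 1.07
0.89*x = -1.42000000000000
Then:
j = -1.98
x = -1.60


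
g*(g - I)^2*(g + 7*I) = g^4 + 5*I*g^3 + 13*g^2 - 7*I*g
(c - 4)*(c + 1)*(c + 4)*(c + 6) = c^4 + 7*c^3 - 10*c^2 - 112*c - 96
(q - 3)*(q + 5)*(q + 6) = q^3 + 8*q^2 - 3*q - 90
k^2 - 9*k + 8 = (k - 8)*(k - 1)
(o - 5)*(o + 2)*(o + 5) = o^3 + 2*o^2 - 25*o - 50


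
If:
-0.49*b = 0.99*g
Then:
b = -2.02040816326531*g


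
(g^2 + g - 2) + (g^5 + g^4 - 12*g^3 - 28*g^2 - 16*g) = g^5 + g^4 - 12*g^3 - 27*g^2 - 15*g - 2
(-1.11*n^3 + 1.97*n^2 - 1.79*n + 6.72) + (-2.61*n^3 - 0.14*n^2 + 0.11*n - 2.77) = -3.72*n^3 + 1.83*n^2 - 1.68*n + 3.95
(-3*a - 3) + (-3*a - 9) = -6*a - 12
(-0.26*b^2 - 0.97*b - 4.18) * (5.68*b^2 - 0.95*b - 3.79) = -1.4768*b^4 - 5.2626*b^3 - 21.8355*b^2 + 7.6473*b + 15.8422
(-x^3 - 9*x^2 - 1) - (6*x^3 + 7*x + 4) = -7*x^3 - 9*x^2 - 7*x - 5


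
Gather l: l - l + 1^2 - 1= 0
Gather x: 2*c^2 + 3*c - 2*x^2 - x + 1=2*c^2 + 3*c - 2*x^2 - x + 1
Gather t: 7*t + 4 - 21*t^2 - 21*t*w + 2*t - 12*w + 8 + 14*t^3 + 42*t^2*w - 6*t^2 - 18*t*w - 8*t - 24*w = 14*t^3 + t^2*(42*w - 27) + t*(1 - 39*w) - 36*w + 12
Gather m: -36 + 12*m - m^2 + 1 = -m^2 + 12*m - 35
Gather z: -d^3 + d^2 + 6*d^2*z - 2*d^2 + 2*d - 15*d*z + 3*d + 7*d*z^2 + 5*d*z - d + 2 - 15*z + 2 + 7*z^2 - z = -d^3 - d^2 + 4*d + z^2*(7*d + 7) + z*(6*d^2 - 10*d - 16) + 4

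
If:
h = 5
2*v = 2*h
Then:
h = 5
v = 5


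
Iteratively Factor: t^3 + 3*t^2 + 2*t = (t + 2)*(t^2 + t) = t*(t + 2)*(t + 1)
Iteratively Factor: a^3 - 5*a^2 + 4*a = (a - 4)*(a^2 - a) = (a - 4)*(a - 1)*(a)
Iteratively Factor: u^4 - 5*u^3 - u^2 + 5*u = (u + 1)*(u^3 - 6*u^2 + 5*u) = (u - 1)*(u + 1)*(u^2 - 5*u) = (u - 5)*(u - 1)*(u + 1)*(u)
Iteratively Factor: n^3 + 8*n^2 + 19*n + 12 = (n + 4)*(n^2 + 4*n + 3) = (n + 1)*(n + 4)*(n + 3)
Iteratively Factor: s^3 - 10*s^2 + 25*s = (s - 5)*(s^2 - 5*s) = (s - 5)^2*(s)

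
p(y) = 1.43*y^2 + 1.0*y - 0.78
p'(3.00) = 9.58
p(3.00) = 15.09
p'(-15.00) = -41.90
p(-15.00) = 305.97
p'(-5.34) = -14.27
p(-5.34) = 34.66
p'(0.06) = 1.17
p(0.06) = -0.71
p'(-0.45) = -0.29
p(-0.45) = -0.94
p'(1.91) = 6.46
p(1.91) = 6.35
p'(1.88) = 6.38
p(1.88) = 6.15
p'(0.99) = 3.83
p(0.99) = 1.61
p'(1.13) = 4.23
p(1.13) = 2.18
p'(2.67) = 8.64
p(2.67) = 12.08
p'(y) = 2.86*y + 1.0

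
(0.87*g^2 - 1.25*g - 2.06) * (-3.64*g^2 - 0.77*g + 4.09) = -3.1668*g^4 + 3.8801*g^3 + 12.0192*g^2 - 3.5263*g - 8.4254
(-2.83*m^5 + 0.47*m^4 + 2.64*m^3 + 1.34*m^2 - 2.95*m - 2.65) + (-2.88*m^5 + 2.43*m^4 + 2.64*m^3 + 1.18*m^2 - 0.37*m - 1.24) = -5.71*m^5 + 2.9*m^4 + 5.28*m^3 + 2.52*m^2 - 3.32*m - 3.89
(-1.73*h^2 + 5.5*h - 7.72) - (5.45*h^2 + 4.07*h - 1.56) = -7.18*h^2 + 1.43*h - 6.16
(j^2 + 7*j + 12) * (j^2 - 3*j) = j^4 + 4*j^3 - 9*j^2 - 36*j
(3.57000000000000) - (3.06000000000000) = 0.510000000000000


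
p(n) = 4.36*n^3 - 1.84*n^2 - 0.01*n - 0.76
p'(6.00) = 448.79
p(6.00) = 874.70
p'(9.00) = 1026.35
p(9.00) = 3028.55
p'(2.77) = 90.16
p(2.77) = 77.76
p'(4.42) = 239.26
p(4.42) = 339.74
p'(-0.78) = 10.82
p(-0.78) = -3.94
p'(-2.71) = 106.02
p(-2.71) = -101.02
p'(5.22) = 337.19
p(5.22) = 569.20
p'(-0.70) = 8.98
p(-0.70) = -3.15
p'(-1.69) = 43.57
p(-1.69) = -27.04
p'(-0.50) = 5.10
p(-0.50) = -1.76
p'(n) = 13.08*n^2 - 3.68*n - 0.01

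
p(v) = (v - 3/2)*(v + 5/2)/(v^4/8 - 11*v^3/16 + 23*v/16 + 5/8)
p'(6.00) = -2.03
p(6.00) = 1.68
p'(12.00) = -0.03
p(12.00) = 0.11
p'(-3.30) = -0.04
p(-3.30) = 0.11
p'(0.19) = 7.58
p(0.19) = -3.94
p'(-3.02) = -0.09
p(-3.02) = 0.09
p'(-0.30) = 109.64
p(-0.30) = -18.56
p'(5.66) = -4.76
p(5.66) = 2.74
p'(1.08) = 1.90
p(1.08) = -1.01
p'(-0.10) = 25.08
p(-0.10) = -7.97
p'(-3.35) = -0.03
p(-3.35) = 0.11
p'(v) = (v - 3/2)*(v + 5/2)*(-v^3/2 + 33*v^2/16 - 23/16)/(v^4/8 - 11*v^3/16 + 23*v/16 + 5/8)^2 + (v - 3/2)/(v^4/8 - 11*v^3/16 + 23*v/16 + 5/8) + (v + 5/2)/(v^4/8 - 11*v^3/16 + 23*v/16 + 5/8)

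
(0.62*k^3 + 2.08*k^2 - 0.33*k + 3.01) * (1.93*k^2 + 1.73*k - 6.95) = 1.1966*k^5 + 5.087*k^4 - 1.3475*k^3 - 9.2176*k^2 + 7.5008*k - 20.9195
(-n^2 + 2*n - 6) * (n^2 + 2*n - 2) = -n^4 - 16*n + 12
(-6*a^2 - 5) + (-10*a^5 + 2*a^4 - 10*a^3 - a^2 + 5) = -10*a^5 + 2*a^4 - 10*a^3 - 7*a^2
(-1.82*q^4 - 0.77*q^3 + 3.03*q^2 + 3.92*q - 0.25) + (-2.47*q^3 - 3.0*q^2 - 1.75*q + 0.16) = -1.82*q^4 - 3.24*q^3 + 0.0299999999999998*q^2 + 2.17*q - 0.09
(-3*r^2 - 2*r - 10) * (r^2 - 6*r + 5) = -3*r^4 + 16*r^3 - 13*r^2 + 50*r - 50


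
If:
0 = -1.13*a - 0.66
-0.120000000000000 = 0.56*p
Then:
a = -0.58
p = -0.21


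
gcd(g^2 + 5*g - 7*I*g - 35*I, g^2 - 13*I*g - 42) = g - 7*I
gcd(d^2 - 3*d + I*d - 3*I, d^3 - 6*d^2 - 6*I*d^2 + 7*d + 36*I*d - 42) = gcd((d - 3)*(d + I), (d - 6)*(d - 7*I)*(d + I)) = d + I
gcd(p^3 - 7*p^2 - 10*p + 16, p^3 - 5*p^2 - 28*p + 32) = p^2 - 9*p + 8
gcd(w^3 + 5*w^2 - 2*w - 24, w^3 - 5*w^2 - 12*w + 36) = w^2 + w - 6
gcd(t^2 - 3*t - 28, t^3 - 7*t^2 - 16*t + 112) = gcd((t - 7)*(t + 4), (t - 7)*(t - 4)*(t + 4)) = t^2 - 3*t - 28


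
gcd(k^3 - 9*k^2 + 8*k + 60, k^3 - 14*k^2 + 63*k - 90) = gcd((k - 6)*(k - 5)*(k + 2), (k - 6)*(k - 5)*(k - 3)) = k^2 - 11*k + 30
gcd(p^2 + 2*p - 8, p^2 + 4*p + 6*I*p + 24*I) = p + 4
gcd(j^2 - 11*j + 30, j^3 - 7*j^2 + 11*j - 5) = j - 5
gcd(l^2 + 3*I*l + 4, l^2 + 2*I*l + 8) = l + 4*I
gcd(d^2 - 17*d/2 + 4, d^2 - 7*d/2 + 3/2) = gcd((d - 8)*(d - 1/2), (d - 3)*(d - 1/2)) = d - 1/2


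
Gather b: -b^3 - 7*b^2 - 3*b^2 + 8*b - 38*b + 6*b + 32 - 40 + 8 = -b^3 - 10*b^2 - 24*b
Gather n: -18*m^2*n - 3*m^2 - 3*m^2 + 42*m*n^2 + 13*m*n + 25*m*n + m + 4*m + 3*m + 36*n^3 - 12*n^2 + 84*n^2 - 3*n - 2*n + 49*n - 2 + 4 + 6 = -6*m^2 + 8*m + 36*n^3 + n^2*(42*m + 72) + n*(-18*m^2 + 38*m + 44) + 8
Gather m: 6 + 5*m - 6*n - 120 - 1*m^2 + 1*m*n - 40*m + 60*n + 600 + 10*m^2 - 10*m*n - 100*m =9*m^2 + m*(-9*n - 135) + 54*n + 486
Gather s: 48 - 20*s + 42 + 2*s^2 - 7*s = 2*s^2 - 27*s + 90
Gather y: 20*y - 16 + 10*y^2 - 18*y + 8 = 10*y^2 + 2*y - 8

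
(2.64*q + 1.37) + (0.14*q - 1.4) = 2.78*q - 0.0299999999999998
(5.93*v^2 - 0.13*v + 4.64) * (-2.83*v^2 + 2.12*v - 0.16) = -16.7819*v^4 + 12.9395*v^3 - 14.3556*v^2 + 9.8576*v - 0.7424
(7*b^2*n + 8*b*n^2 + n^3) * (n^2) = 7*b^2*n^3 + 8*b*n^4 + n^5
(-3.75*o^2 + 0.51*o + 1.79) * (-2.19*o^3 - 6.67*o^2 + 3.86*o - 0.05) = 8.2125*o^5 + 23.8956*o^4 - 21.7968*o^3 - 9.7832*o^2 + 6.8839*o - 0.0895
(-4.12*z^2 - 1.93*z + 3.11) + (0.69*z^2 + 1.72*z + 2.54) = -3.43*z^2 - 0.21*z + 5.65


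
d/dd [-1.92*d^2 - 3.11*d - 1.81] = -3.84*d - 3.11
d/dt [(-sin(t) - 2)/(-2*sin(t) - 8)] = cos(t)/(sin(t) + 4)^2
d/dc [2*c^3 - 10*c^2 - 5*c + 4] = 6*c^2 - 20*c - 5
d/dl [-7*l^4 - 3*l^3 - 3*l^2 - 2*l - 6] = -28*l^3 - 9*l^2 - 6*l - 2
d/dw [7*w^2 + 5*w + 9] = 14*w + 5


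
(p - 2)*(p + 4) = p^2 + 2*p - 8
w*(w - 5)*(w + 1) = w^3 - 4*w^2 - 5*w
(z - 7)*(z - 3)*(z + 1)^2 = z^4 - 8*z^3 + 2*z^2 + 32*z + 21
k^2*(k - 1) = k^3 - k^2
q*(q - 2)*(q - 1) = q^3 - 3*q^2 + 2*q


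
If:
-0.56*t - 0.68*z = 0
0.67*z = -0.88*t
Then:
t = 0.00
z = 0.00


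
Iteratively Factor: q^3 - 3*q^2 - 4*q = (q)*(q^2 - 3*q - 4) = q*(q - 4)*(q + 1)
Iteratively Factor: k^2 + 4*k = (k + 4)*(k)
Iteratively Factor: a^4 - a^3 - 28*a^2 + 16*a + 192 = (a - 4)*(a^3 + 3*a^2 - 16*a - 48) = (a - 4)*(a + 3)*(a^2 - 16) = (a - 4)*(a + 3)*(a + 4)*(a - 4)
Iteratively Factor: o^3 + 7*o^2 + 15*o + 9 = (o + 1)*(o^2 + 6*o + 9) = (o + 1)*(o + 3)*(o + 3)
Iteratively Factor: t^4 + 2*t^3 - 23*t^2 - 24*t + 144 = (t + 4)*(t^3 - 2*t^2 - 15*t + 36) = (t - 3)*(t + 4)*(t^2 + t - 12) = (t - 3)*(t + 4)^2*(t - 3)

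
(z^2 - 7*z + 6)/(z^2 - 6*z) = (z - 1)/z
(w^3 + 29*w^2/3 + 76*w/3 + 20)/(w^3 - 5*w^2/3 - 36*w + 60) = (3*w^2 + 11*w + 10)/(3*w^2 - 23*w + 30)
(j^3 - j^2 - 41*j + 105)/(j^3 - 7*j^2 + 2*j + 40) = (j^2 + 4*j - 21)/(j^2 - 2*j - 8)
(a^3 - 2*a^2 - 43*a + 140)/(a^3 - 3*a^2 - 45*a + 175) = (a - 4)/(a - 5)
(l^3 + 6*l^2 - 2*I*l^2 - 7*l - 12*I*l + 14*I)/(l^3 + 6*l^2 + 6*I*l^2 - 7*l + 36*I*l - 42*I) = (l - 2*I)/(l + 6*I)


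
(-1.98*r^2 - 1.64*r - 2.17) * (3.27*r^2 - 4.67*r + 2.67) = -6.4746*r^4 + 3.8838*r^3 - 4.7237*r^2 + 5.7551*r - 5.7939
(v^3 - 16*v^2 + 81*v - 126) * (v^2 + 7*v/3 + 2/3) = v^5 - 41*v^4/3 + 133*v^3/3 + 157*v^2/3 - 240*v - 84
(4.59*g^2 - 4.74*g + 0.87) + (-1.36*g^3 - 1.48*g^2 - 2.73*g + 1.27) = -1.36*g^3 + 3.11*g^2 - 7.47*g + 2.14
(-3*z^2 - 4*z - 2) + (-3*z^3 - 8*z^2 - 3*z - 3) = -3*z^3 - 11*z^2 - 7*z - 5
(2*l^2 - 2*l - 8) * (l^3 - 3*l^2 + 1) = 2*l^5 - 8*l^4 - 2*l^3 + 26*l^2 - 2*l - 8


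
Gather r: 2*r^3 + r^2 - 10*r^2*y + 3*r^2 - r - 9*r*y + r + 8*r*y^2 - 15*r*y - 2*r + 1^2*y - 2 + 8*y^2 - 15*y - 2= 2*r^3 + r^2*(4 - 10*y) + r*(8*y^2 - 24*y - 2) + 8*y^2 - 14*y - 4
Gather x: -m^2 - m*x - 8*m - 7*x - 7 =-m^2 - 8*m + x*(-m - 7) - 7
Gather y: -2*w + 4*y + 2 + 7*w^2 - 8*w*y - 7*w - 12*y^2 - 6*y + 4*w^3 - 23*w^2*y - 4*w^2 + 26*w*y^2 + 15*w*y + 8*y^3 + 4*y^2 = 4*w^3 + 3*w^2 - 9*w + 8*y^3 + y^2*(26*w - 8) + y*(-23*w^2 + 7*w - 2) + 2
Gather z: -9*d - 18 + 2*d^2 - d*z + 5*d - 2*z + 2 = 2*d^2 - 4*d + z*(-d - 2) - 16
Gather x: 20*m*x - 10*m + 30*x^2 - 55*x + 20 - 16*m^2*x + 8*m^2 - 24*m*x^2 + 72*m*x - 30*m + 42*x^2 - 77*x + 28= 8*m^2 - 40*m + x^2*(72 - 24*m) + x*(-16*m^2 + 92*m - 132) + 48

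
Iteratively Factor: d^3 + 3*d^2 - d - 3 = (d + 1)*(d^2 + 2*d - 3) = (d - 1)*(d + 1)*(d + 3)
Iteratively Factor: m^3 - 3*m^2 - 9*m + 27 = (m + 3)*(m^2 - 6*m + 9) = (m - 3)*(m + 3)*(m - 3)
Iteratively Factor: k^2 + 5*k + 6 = (k + 3)*(k + 2)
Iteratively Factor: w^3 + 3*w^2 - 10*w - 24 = (w + 4)*(w^2 - w - 6) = (w + 2)*(w + 4)*(w - 3)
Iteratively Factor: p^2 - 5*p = (p)*(p - 5)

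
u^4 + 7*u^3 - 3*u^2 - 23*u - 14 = (u - 2)*(u + 1)^2*(u + 7)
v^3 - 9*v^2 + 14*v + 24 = (v - 6)*(v - 4)*(v + 1)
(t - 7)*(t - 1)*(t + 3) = t^3 - 5*t^2 - 17*t + 21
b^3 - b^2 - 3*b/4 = b*(b - 3/2)*(b + 1/2)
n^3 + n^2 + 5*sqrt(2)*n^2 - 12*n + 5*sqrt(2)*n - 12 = (n + 1)*(n - sqrt(2))*(n + 6*sqrt(2))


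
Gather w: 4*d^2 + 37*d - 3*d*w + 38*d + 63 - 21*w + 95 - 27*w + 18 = 4*d^2 + 75*d + w*(-3*d - 48) + 176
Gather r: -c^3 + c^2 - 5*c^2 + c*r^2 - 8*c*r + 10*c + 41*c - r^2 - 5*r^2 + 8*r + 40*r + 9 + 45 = -c^3 - 4*c^2 + 51*c + r^2*(c - 6) + r*(48 - 8*c) + 54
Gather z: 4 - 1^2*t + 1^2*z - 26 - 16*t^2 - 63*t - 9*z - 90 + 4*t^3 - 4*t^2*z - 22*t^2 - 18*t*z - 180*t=4*t^3 - 38*t^2 - 244*t + z*(-4*t^2 - 18*t - 8) - 112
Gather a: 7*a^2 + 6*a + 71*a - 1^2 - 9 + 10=7*a^2 + 77*a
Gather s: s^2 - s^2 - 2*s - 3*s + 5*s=0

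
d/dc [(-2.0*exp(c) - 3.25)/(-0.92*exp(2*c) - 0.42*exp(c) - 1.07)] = (-1.84*exp(2*c) - 5.98*exp(c) + 0.775)*exp(c)/(0.8464*exp(4*c) + 0.7728*exp(3*c) + 2.1452*exp(2*c) + 0.8988*exp(c) + 1.1449)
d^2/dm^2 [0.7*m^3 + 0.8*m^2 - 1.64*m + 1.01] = 4.2*m + 1.6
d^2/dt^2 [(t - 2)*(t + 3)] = 2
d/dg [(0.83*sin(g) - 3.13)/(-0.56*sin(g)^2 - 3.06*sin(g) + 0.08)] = (0.4648*sin(g)^2 - 3.5056*sin(g) - 9.5114)*cos(g)/(0.3136*sin(g)^4 + 3.4272*sin(g)^3 + 9.274*sin(g)^2 - 0.4896*sin(g) + 0.0064)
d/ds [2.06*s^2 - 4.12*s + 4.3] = 4.12*s - 4.12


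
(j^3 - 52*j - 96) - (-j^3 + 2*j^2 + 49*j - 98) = 2*j^3 - 2*j^2 - 101*j + 2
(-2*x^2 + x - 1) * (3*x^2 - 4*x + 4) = -6*x^4 + 11*x^3 - 15*x^2 + 8*x - 4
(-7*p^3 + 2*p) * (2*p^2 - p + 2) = -14*p^5 + 7*p^4 - 10*p^3 - 2*p^2 + 4*p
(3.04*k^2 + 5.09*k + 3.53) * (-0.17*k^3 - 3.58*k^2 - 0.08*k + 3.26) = -0.5168*k^5 - 11.7485*k^4 - 19.0655*k^3 - 3.1342*k^2 + 16.311*k + 11.5078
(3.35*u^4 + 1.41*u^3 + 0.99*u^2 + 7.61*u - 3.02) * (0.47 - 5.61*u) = -18.7935*u^5 - 6.3356*u^4 - 4.8912*u^3 - 42.2268*u^2 + 20.5189*u - 1.4194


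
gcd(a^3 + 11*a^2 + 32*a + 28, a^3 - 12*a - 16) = a^2 + 4*a + 4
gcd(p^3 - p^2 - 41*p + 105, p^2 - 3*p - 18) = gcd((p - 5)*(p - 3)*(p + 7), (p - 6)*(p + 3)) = 1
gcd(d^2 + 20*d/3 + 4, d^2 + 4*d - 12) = d + 6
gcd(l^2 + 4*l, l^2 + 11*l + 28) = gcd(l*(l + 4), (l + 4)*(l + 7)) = l + 4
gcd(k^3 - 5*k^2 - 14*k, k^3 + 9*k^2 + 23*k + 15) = 1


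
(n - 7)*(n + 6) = n^2 - n - 42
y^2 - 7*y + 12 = (y - 4)*(y - 3)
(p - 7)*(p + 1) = p^2 - 6*p - 7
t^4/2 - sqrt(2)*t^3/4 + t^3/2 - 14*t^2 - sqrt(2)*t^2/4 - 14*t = t*(t/2 + 1/2)*(t - 4*sqrt(2))*(t + 7*sqrt(2)/2)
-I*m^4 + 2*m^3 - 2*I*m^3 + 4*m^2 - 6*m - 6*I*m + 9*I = (m + 3)*(m - I)*(m + 3*I)*(-I*m + I)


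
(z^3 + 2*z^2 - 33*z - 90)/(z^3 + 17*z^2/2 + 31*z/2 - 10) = 2*(z^2 - 3*z - 18)/(2*z^2 + 7*z - 4)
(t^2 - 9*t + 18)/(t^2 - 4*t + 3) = (t - 6)/(t - 1)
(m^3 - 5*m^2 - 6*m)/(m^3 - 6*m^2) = (m + 1)/m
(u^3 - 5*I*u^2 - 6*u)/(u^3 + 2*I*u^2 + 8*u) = (u - 3*I)/(u + 4*I)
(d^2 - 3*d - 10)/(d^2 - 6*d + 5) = (d + 2)/(d - 1)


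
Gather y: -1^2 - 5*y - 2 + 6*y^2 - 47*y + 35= 6*y^2 - 52*y + 32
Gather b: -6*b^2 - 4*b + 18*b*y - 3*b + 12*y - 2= -6*b^2 + b*(18*y - 7) + 12*y - 2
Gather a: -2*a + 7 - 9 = -2*a - 2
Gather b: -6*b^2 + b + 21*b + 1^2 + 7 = -6*b^2 + 22*b + 8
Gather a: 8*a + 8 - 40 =8*a - 32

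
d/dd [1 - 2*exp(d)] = -2*exp(d)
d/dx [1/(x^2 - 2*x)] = 2*(1 - x)/(x^2*(x - 2)^2)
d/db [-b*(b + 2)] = -2*b - 2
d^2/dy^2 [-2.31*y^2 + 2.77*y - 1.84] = -4.62000000000000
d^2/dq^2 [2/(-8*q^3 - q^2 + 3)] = 4*(-4*q^2*(12*q + 1)^2 + (24*q + 1)*(8*q^3 + q^2 - 3))/(8*q^3 + q^2 - 3)^3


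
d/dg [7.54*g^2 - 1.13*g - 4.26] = 15.08*g - 1.13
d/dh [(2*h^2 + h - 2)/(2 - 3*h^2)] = (3*h^2 - 4*h + 2)/(9*h^4 - 12*h^2 + 4)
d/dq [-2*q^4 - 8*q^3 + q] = -8*q^3 - 24*q^2 + 1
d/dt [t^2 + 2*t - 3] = 2*t + 2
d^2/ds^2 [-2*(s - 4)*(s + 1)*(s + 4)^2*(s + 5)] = -40*s^3 - 240*s^2 - 156*s + 560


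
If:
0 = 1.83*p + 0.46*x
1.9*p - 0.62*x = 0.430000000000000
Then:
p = 0.10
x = -0.39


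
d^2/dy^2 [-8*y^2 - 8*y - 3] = -16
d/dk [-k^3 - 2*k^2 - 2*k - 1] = -3*k^2 - 4*k - 2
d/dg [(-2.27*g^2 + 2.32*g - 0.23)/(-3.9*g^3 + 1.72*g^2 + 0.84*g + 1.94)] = (-8.853*g^4 + 18.096*g^3 - 8.5882*g^2 - 8.0164*g + 4.694)/(15.21*g^6 - 13.416*g^5 - 3.5936*g^4 - 12.2424*g^3 + 7.3792*g^2 + 3.2592*g + 3.7636)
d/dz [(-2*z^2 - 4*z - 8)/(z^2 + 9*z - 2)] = 2*(-7*z^2 + 12*z + 40)/(z^4 + 18*z^3 + 77*z^2 - 36*z + 4)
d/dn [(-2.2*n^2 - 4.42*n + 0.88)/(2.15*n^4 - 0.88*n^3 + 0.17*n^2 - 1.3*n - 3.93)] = (9.46*n^5 + 26.573*n^4 - 15.3472*n^3 + 5.9346*n^2 + 16.9928*n + 18.5146)/(4.6225*n^8 - 3.784*n^7 + 1.5054*n^6 - 5.8892*n^5 - 14.5821*n^4 + 6.4748*n^3 + 0.3538*n^2 + 10.218*n + 15.4449)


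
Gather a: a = a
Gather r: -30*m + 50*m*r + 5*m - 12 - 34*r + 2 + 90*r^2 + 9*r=-25*m + 90*r^2 + r*(50*m - 25) - 10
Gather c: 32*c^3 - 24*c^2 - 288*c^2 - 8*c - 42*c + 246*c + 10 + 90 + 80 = 32*c^3 - 312*c^2 + 196*c + 180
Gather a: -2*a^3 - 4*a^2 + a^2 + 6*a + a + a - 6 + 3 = -2*a^3 - 3*a^2 + 8*a - 3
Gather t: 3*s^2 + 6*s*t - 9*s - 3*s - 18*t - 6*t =3*s^2 - 12*s + t*(6*s - 24)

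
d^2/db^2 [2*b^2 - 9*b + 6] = 4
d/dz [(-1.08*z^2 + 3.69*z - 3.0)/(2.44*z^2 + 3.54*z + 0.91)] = (-12.8268*z^2 + 12.6744*z + 13.9779)/(5.9536*z^4 + 17.2752*z^3 + 16.9724*z^2 + 6.4428*z + 0.8281)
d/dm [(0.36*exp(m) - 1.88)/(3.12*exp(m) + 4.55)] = 7.5036*exp(m)/(3.12*exp(m) + 4.55)^2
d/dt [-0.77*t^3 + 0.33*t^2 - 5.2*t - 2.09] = -2.31*t^2 + 0.66*t - 5.2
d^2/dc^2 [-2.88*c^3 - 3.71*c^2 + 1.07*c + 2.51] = -17.28*c - 7.42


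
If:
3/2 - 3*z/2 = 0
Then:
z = 1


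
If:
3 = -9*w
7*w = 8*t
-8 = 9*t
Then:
No Solution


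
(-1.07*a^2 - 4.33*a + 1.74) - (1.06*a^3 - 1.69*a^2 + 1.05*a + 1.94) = -1.06*a^3 + 0.62*a^2 - 5.38*a - 0.2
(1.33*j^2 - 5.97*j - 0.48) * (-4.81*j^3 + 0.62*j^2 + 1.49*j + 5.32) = -6.3973*j^5 + 29.5403*j^4 + 0.5891*j^3 - 2.1173*j^2 - 32.4756*j - 2.5536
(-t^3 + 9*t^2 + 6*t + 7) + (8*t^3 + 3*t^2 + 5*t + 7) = 7*t^3 + 12*t^2 + 11*t + 14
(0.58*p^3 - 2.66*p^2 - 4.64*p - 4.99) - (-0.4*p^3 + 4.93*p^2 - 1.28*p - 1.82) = 0.98*p^3 - 7.59*p^2 - 3.36*p - 3.17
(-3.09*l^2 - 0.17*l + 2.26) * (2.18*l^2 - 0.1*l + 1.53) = -6.7362*l^4 - 0.0616*l^3 + 0.216100000000001*l^2 - 0.4861*l + 3.4578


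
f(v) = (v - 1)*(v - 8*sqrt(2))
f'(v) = 2*v - 8*sqrt(2) - 1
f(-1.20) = 27.53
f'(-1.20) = -14.71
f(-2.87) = 54.89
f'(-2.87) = -18.05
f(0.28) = 7.94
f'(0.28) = -11.75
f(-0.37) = 16.01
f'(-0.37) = -13.05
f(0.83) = 1.78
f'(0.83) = -10.65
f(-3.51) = 66.85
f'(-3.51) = -19.33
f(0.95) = 0.52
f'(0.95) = -10.41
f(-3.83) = 73.14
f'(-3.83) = -19.97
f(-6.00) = 121.20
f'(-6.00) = -24.31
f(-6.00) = 121.20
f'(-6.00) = -24.31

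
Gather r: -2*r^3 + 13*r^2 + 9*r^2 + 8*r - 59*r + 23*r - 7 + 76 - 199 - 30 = -2*r^3 + 22*r^2 - 28*r - 160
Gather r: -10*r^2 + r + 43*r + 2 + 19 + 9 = -10*r^2 + 44*r + 30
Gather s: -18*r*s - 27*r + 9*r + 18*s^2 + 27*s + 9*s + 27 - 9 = -18*r + 18*s^2 + s*(36 - 18*r) + 18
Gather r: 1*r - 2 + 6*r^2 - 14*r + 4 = 6*r^2 - 13*r + 2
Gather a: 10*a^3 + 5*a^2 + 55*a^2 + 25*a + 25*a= 10*a^3 + 60*a^2 + 50*a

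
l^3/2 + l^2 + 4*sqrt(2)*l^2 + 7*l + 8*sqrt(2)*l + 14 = (l/2 + sqrt(2)/2)*(l + 2)*(l + 7*sqrt(2))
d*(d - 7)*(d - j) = d^3 - d^2*j - 7*d^2 + 7*d*j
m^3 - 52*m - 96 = (m - 8)*(m + 2)*(m + 6)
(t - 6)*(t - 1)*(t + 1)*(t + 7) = t^4 + t^3 - 43*t^2 - t + 42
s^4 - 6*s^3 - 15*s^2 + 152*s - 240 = (s - 4)^2*(s - 3)*(s + 5)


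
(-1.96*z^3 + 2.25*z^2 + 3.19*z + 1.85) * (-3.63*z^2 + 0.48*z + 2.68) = 7.1148*z^5 - 9.1083*z^4 - 15.7525*z^3 + 0.8457*z^2 + 9.4372*z + 4.958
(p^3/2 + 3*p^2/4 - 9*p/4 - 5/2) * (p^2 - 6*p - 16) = p^5/2 - 9*p^4/4 - 59*p^3/4 - p^2 + 51*p + 40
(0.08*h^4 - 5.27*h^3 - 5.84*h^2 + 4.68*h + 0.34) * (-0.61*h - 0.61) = -0.0488*h^5 + 3.1659*h^4 + 6.7771*h^3 + 0.7076*h^2 - 3.0622*h - 0.2074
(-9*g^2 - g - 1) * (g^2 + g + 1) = -9*g^4 - 10*g^3 - 11*g^2 - 2*g - 1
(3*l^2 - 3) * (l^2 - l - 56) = 3*l^4 - 3*l^3 - 171*l^2 + 3*l + 168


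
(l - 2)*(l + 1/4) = l^2 - 7*l/4 - 1/2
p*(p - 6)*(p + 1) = p^3 - 5*p^2 - 6*p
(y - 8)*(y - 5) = y^2 - 13*y + 40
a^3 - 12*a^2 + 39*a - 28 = (a - 7)*(a - 4)*(a - 1)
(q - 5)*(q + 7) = q^2 + 2*q - 35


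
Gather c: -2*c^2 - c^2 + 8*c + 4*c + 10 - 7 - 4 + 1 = -3*c^2 + 12*c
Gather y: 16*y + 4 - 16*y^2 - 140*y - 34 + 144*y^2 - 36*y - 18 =128*y^2 - 160*y - 48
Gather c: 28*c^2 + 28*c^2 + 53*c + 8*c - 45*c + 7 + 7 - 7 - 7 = 56*c^2 + 16*c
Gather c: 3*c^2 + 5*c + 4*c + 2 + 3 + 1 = 3*c^2 + 9*c + 6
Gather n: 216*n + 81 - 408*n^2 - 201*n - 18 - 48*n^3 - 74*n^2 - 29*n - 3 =-48*n^3 - 482*n^2 - 14*n + 60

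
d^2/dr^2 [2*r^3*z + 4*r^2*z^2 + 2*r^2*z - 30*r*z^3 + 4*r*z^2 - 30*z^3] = 4*z*(3*r + 2*z + 1)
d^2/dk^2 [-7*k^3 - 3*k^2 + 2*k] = -42*k - 6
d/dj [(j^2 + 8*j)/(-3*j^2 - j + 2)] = (23*j^2 + 4*j + 16)/(9*j^4 + 6*j^3 - 11*j^2 - 4*j + 4)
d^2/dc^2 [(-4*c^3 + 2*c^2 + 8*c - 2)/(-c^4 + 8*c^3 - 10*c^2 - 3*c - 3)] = 4*(2*c^9 - 3*c^8 - 60*c^7 + 330*c^6 - 918*c^5 + 1722*c^4 - 1190*c^3 - 222*c^2 + 576*c + 6)/(c^12 - 24*c^11 + 222*c^10 - 983*c^9 + 2085*c^8 - 1788*c^7 + 343*c^6 - 702*c^5 + 765*c^4 + 351*c^3 + 351*c^2 + 81*c + 27)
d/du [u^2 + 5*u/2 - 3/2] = 2*u + 5/2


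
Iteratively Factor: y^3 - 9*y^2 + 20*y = (y - 5)*(y^2 - 4*y) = y*(y - 5)*(y - 4)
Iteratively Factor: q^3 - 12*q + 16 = (q + 4)*(q^2 - 4*q + 4) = (q - 2)*(q + 4)*(q - 2)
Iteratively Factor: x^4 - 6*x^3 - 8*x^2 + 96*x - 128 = (x - 4)*(x^3 - 2*x^2 - 16*x + 32) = (x - 4)*(x - 2)*(x^2 - 16) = (x - 4)*(x - 2)*(x + 4)*(x - 4)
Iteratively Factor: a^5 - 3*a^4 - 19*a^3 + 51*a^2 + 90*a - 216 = (a - 4)*(a^4 + a^3 - 15*a^2 - 9*a + 54) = (a - 4)*(a - 2)*(a^3 + 3*a^2 - 9*a - 27) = (a - 4)*(a - 3)*(a - 2)*(a^2 + 6*a + 9) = (a - 4)*(a - 3)*(a - 2)*(a + 3)*(a + 3)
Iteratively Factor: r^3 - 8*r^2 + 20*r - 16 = (r - 4)*(r^2 - 4*r + 4) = (r - 4)*(r - 2)*(r - 2)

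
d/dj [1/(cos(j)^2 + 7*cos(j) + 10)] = (2*cos(j) + 7)*sin(j)/(cos(j)^2 + 7*cos(j) + 10)^2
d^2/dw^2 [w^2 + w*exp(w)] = w*exp(w) + 2*exp(w) + 2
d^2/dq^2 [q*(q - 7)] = 2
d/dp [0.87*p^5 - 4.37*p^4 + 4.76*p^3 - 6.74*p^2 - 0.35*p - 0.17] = 4.35*p^4 - 17.48*p^3 + 14.28*p^2 - 13.48*p - 0.35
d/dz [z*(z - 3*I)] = 2*z - 3*I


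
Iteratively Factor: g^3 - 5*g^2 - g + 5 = (g - 5)*(g^2 - 1) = (g - 5)*(g + 1)*(g - 1)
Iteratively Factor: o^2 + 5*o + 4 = (o + 4)*(o + 1)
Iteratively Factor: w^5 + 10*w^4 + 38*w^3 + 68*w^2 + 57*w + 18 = (w + 1)*(w^4 + 9*w^3 + 29*w^2 + 39*w + 18) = (w + 1)*(w + 2)*(w^3 + 7*w^2 + 15*w + 9) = (w + 1)*(w + 2)*(w + 3)*(w^2 + 4*w + 3) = (w + 1)^2*(w + 2)*(w + 3)*(w + 3)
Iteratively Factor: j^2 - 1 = (j - 1)*(j + 1)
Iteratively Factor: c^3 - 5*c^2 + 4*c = (c - 4)*(c^2 - c) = c*(c - 4)*(c - 1)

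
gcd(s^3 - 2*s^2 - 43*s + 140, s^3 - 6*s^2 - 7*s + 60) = s^2 - 9*s + 20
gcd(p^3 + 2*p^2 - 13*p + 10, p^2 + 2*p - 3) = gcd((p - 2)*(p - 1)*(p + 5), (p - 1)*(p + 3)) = p - 1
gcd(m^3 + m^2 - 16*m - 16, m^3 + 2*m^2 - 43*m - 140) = m + 4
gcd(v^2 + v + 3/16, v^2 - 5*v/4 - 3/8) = v + 1/4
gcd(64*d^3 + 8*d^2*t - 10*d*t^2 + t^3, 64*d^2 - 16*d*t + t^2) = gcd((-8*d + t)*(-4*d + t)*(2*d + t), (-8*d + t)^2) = -8*d + t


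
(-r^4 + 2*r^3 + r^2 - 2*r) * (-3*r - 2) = 3*r^5 - 4*r^4 - 7*r^3 + 4*r^2 + 4*r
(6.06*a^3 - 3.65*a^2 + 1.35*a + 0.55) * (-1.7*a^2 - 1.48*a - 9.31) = -10.302*a^5 - 2.7638*a^4 - 53.3116*a^3 + 31.0485*a^2 - 13.3825*a - 5.1205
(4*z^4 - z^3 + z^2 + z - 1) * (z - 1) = 4*z^5 - 5*z^4 + 2*z^3 - 2*z + 1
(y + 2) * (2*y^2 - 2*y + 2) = 2*y^3 + 2*y^2 - 2*y + 4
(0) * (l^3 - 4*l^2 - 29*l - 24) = 0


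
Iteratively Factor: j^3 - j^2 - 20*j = (j - 5)*(j^2 + 4*j) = (j - 5)*(j + 4)*(j)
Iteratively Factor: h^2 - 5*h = (h - 5)*(h)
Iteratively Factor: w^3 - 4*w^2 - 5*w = (w + 1)*(w^2 - 5*w) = (w - 5)*(w + 1)*(w)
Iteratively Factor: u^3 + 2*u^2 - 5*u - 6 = (u + 1)*(u^2 + u - 6) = (u - 2)*(u + 1)*(u + 3)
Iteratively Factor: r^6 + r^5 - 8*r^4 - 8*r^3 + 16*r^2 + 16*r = (r + 1)*(r^5 - 8*r^3 + 16*r) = r*(r + 1)*(r^4 - 8*r^2 + 16) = r*(r + 1)*(r + 2)*(r^3 - 2*r^2 - 4*r + 8) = r*(r + 1)*(r + 2)^2*(r^2 - 4*r + 4) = r*(r - 2)*(r + 1)*(r + 2)^2*(r - 2)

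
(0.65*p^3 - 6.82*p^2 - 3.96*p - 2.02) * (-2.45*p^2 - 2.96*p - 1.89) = -1.5925*p^5 + 14.785*p^4 + 28.6607*p^3 + 29.5604*p^2 + 13.4636*p + 3.8178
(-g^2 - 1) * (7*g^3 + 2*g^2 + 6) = -7*g^5 - 2*g^4 - 7*g^3 - 8*g^2 - 6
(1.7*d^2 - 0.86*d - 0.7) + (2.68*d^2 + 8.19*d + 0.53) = 4.38*d^2 + 7.33*d - 0.17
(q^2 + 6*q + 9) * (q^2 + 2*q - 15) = q^4 + 8*q^3 + 6*q^2 - 72*q - 135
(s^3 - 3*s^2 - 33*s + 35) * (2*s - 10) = 2*s^4 - 16*s^3 - 36*s^2 + 400*s - 350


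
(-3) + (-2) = -5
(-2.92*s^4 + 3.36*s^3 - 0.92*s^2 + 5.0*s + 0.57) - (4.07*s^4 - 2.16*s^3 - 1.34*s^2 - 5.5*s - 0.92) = -6.99*s^4 + 5.52*s^3 + 0.42*s^2 + 10.5*s + 1.49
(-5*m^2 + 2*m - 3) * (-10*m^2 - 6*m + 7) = 50*m^4 + 10*m^3 - 17*m^2 + 32*m - 21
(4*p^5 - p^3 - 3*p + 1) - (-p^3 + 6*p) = 4*p^5 - 9*p + 1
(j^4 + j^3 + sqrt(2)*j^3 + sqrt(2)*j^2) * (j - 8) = j^5 - 7*j^4 + sqrt(2)*j^4 - 7*sqrt(2)*j^3 - 8*j^3 - 8*sqrt(2)*j^2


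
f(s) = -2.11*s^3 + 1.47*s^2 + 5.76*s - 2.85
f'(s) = -6.33*s^2 + 2.94*s + 5.76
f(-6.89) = 717.39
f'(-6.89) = -314.99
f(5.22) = -232.85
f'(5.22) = -151.38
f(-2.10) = 11.08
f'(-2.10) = -28.33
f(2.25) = -6.48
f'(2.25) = -19.67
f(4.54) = -143.85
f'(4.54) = -111.36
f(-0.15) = -3.67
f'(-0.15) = 5.18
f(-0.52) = -5.15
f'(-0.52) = 2.52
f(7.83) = -880.53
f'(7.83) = -359.31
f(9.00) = -1370.13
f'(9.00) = -480.51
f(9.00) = -1370.13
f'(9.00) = -480.51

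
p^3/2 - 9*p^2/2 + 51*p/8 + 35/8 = (p/2 + 1/4)*(p - 7)*(p - 5/2)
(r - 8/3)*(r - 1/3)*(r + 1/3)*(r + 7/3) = r^4 - r^3/3 - 19*r^2/3 + r/27 + 56/81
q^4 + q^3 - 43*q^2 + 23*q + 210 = (q - 5)*(q - 3)*(q + 2)*(q + 7)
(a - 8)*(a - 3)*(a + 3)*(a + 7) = a^4 - a^3 - 65*a^2 + 9*a + 504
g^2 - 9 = (g - 3)*(g + 3)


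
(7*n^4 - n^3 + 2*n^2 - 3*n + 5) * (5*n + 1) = 35*n^5 + 2*n^4 + 9*n^3 - 13*n^2 + 22*n + 5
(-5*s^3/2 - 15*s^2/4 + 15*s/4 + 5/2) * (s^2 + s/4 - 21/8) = -5*s^5/2 - 35*s^4/8 + 75*s^3/8 + 425*s^2/32 - 295*s/32 - 105/16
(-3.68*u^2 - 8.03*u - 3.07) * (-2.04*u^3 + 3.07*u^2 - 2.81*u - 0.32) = 7.5072*u^5 + 5.0836*u^4 - 8.0485*u^3 + 14.317*u^2 + 11.1963*u + 0.9824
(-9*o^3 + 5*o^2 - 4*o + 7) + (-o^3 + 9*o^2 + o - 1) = -10*o^3 + 14*o^2 - 3*o + 6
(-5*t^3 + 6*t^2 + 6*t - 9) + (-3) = -5*t^3 + 6*t^2 + 6*t - 12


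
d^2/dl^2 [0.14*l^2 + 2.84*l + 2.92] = 0.280000000000000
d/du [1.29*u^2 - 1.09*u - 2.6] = 2.58*u - 1.09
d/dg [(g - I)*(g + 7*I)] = 2*g + 6*I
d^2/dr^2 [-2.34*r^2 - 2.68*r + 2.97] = -4.68000000000000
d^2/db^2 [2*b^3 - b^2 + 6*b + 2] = 12*b - 2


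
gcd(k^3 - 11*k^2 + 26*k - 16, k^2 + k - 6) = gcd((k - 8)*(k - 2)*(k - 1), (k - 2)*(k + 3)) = k - 2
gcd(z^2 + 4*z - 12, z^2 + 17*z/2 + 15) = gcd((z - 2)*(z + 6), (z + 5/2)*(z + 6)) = z + 6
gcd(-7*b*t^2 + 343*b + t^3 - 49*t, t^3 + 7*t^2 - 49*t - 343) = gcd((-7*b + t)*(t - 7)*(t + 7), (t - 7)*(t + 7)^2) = t^2 - 49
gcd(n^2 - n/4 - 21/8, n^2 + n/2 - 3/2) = n + 3/2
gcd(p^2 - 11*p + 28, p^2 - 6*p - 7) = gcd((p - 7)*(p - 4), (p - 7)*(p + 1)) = p - 7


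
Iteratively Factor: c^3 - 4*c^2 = (c)*(c^2 - 4*c) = c^2*(c - 4)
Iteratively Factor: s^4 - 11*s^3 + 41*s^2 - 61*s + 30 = (s - 3)*(s^3 - 8*s^2 + 17*s - 10) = (s - 3)*(s - 1)*(s^2 - 7*s + 10) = (s - 5)*(s - 3)*(s - 1)*(s - 2)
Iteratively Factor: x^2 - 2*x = (x)*(x - 2)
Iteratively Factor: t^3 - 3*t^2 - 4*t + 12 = (t + 2)*(t^2 - 5*t + 6) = (t - 2)*(t + 2)*(t - 3)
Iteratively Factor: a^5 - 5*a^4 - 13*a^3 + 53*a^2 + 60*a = (a + 3)*(a^4 - 8*a^3 + 11*a^2 + 20*a) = a*(a + 3)*(a^3 - 8*a^2 + 11*a + 20) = a*(a - 5)*(a + 3)*(a^2 - 3*a - 4) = a*(a - 5)*(a + 1)*(a + 3)*(a - 4)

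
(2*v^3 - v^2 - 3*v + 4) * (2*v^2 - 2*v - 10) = 4*v^5 - 6*v^4 - 24*v^3 + 24*v^2 + 22*v - 40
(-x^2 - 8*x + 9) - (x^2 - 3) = -2*x^2 - 8*x + 12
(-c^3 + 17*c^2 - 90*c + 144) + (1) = -c^3 + 17*c^2 - 90*c + 145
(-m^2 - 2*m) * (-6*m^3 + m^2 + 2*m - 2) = 6*m^5 + 11*m^4 - 4*m^3 - 2*m^2 + 4*m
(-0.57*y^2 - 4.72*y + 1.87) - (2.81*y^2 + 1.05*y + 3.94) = -3.38*y^2 - 5.77*y - 2.07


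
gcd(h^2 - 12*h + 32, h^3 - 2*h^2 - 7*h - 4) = h - 4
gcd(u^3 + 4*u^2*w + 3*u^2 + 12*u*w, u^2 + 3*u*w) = u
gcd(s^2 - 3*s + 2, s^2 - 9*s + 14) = s - 2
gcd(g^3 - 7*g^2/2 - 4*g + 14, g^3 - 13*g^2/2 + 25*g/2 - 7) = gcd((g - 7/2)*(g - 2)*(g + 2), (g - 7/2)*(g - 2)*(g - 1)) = g^2 - 11*g/2 + 7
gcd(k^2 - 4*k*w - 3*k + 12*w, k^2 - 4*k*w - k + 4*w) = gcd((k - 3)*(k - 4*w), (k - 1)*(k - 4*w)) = -k + 4*w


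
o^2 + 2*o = o*(o + 2)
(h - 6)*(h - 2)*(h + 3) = h^3 - 5*h^2 - 12*h + 36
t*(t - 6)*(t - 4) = t^3 - 10*t^2 + 24*t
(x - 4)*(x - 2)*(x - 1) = x^3 - 7*x^2 + 14*x - 8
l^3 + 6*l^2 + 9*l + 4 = (l + 1)^2*(l + 4)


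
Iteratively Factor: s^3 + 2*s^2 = (s + 2)*(s^2) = s*(s + 2)*(s)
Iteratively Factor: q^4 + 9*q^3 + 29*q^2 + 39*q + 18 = (q + 3)*(q^3 + 6*q^2 + 11*q + 6) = (q + 2)*(q + 3)*(q^2 + 4*q + 3) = (q + 2)*(q + 3)^2*(q + 1)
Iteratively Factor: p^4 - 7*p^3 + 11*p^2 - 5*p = (p - 5)*(p^3 - 2*p^2 + p) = (p - 5)*(p - 1)*(p^2 - p) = (p - 5)*(p - 1)^2*(p)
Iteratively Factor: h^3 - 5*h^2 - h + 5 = (h - 1)*(h^2 - 4*h - 5) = (h - 1)*(h + 1)*(h - 5)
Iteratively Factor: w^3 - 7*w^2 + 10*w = (w - 5)*(w^2 - 2*w) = (w - 5)*(w - 2)*(w)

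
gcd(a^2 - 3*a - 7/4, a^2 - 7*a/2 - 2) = a + 1/2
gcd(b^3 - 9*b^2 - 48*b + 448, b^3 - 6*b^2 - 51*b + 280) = b^2 - b - 56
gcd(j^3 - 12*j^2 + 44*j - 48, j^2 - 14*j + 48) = j - 6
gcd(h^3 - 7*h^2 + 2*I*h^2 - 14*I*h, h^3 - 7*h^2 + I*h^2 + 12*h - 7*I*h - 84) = h - 7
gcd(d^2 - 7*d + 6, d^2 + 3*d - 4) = d - 1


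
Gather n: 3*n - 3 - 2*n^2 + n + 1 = -2*n^2 + 4*n - 2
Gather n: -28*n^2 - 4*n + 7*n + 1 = -28*n^2 + 3*n + 1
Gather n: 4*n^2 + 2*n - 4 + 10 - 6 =4*n^2 + 2*n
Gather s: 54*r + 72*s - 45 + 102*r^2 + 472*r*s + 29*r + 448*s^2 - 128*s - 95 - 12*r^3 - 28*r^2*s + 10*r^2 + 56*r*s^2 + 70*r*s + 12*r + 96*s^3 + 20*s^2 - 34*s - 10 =-12*r^3 + 112*r^2 + 95*r + 96*s^3 + s^2*(56*r + 468) + s*(-28*r^2 + 542*r - 90) - 150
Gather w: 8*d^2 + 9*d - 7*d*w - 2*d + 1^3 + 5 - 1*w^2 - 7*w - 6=8*d^2 + 7*d - w^2 + w*(-7*d - 7)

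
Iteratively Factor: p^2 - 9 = (p - 3)*(p + 3)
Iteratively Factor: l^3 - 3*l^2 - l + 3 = (l - 1)*(l^2 - 2*l - 3) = (l - 1)*(l + 1)*(l - 3)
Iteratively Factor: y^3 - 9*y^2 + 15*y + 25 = (y - 5)*(y^2 - 4*y - 5) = (y - 5)^2*(y + 1)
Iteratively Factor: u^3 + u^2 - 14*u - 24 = (u - 4)*(u^2 + 5*u + 6) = (u - 4)*(u + 2)*(u + 3)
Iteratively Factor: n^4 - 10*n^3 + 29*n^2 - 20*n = (n - 5)*(n^3 - 5*n^2 + 4*n) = (n - 5)*(n - 1)*(n^2 - 4*n) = n*(n - 5)*(n - 1)*(n - 4)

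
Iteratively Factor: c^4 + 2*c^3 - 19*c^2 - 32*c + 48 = (c - 1)*(c^3 + 3*c^2 - 16*c - 48) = (c - 1)*(c + 4)*(c^2 - c - 12) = (c - 4)*(c - 1)*(c + 4)*(c + 3)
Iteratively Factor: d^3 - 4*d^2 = (d)*(d^2 - 4*d) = d*(d - 4)*(d)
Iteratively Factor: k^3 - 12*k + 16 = (k - 2)*(k^2 + 2*k - 8) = (k - 2)*(k + 4)*(k - 2)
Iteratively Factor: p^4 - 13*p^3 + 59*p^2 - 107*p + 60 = (p - 1)*(p^3 - 12*p^2 + 47*p - 60) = (p - 5)*(p - 1)*(p^2 - 7*p + 12) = (p - 5)*(p - 3)*(p - 1)*(p - 4)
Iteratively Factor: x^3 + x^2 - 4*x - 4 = (x + 1)*(x^2 - 4) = (x - 2)*(x + 1)*(x + 2)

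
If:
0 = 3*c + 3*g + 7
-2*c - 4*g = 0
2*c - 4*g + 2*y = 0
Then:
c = -14/3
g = 7/3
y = 28/3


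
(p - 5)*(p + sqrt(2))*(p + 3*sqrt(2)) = p^3 - 5*p^2 + 4*sqrt(2)*p^2 - 20*sqrt(2)*p + 6*p - 30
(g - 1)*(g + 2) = g^2 + g - 2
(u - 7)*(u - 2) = u^2 - 9*u + 14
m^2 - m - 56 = (m - 8)*(m + 7)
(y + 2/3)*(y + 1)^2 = y^3 + 8*y^2/3 + 7*y/3 + 2/3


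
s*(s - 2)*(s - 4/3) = s^3 - 10*s^2/3 + 8*s/3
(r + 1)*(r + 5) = r^2 + 6*r + 5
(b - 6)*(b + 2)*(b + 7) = b^3 + 3*b^2 - 40*b - 84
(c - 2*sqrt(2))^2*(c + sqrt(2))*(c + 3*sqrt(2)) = c^4 - 18*c^2 + 8*sqrt(2)*c + 48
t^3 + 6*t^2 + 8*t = t*(t + 2)*(t + 4)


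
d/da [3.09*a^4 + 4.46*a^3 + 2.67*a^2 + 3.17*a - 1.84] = 12.36*a^3 + 13.38*a^2 + 5.34*a + 3.17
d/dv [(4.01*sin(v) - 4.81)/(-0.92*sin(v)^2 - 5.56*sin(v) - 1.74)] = (3.6892*sin(v)^2 - 8.8504*sin(v) - 33.721)*cos(v)/(0.8464*sin(v)^4 + 10.2304*sin(v)^3 + 34.1152*sin(v)^2 + 19.3488*sin(v) + 3.0276)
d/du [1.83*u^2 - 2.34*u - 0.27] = 3.66*u - 2.34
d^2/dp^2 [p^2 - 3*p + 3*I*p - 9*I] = 2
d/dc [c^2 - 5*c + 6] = 2*c - 5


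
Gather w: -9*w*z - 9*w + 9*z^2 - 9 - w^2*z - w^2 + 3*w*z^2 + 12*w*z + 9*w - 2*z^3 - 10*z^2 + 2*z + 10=w^2*(-z - 1) + w*(3*z^2 + 3*z) - 2*z^3 - z^2 + 2*z + 1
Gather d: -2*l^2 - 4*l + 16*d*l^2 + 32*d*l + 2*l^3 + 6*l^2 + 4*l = d*(16*l^2 + 32*l) + 2*l^3 + 4*l^2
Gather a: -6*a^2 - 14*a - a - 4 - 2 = -6*a^2 - 15*a - 6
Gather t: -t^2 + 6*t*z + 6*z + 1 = -t^2 + 6*t*z + 6*z + 1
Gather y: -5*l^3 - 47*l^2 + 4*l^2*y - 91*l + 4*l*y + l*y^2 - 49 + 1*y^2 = -5*l^3 - 47*l^2 - 91*l + y^2*(l + 1) + y*(4*l^2 + 4*l) - 49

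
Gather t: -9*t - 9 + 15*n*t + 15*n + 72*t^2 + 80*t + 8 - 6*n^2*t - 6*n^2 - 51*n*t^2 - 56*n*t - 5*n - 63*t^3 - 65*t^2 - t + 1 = -6*n^2 + 10*n - 63*t^3 + t^2*(7 - 51*n) + t*(-6*n^2 - 41*n + 70)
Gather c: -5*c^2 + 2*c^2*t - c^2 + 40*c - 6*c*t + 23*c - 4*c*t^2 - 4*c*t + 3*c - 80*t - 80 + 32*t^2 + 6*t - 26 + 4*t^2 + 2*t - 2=c^2*(2*t - 6) + c*(-4*t^2 - 10*t + 66) + 36*t^2 - 72*t - 108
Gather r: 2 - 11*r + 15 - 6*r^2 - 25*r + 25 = -6*r^2 - 36*r + 42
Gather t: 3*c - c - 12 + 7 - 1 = 2*c - 6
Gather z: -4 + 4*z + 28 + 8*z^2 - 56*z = 8*z^2 - 52*z + 24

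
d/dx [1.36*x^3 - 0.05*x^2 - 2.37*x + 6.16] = 4.08*x^2 - 0.1*x - 2.37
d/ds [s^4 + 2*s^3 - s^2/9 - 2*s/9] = 4*s^3 + 6*s^2 - 2*s/9 - 2/9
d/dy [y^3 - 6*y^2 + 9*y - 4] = 3*y^2 - 12*y + 9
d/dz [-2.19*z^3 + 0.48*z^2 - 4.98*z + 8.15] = -6.57*z^2 + 0.96*z - 4.98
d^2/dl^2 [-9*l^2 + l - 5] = -18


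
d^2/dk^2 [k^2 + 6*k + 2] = 2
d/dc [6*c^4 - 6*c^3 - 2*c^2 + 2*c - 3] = 24*c^3 - 18*c^2 - 4*c + 2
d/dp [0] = 0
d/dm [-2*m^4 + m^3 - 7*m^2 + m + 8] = -8*m^3 + 3*m^2 - 14*m + 1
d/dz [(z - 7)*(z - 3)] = 2*z - 10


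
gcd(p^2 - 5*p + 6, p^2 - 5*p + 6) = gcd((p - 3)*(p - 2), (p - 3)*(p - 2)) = p^2 - 5*p + 6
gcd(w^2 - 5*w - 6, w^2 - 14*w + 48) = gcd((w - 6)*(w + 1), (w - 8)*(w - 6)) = w - 6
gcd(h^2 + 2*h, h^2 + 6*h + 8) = h + 2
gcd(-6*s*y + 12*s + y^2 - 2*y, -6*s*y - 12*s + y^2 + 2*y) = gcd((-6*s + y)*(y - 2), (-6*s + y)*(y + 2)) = -6*s + y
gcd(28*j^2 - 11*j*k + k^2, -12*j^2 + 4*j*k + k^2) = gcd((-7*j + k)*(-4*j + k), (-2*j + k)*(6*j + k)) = 1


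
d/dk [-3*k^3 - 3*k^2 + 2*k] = -9*k^2 - 6*k + 2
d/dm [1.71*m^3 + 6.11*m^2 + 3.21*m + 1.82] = 5.13*m^2 + 12.22*m + 3.21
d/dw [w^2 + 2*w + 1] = 2*w + 2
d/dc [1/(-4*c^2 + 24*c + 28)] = (c - 3)/(2*(-c^2 + 6*c + 7)^2)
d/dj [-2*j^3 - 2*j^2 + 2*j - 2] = -6*j^2 - 4*j + 2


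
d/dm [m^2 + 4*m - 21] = 2*m + 4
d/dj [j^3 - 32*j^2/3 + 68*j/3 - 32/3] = 3*j^2 - 64*j/3 + 68/3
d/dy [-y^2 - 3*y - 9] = -2*y - 3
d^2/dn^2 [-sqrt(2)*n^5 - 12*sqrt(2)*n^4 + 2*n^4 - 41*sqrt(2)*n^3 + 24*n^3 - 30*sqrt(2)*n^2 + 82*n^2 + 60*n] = -20*sqrt(2)*n^3 - 144*sqrt(2)*n^2 + 24*n^2 - 246*sqrt(2)*n + 144*n - 60*sqrt(2) + 164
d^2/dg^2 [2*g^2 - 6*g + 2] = 4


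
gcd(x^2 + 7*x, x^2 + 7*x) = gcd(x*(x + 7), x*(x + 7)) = x^2 + 7*x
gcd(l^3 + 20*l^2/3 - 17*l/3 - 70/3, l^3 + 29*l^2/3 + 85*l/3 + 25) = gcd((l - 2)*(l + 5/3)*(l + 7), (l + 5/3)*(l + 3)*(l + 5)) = l + 5/3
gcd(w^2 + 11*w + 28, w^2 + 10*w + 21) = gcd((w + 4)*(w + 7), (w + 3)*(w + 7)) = w + 7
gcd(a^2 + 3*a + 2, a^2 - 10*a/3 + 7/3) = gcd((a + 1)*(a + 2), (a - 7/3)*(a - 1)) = 1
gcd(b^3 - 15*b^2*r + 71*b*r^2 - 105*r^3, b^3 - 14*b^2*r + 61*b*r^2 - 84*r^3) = b^2 - 10*b*r + 21*r^2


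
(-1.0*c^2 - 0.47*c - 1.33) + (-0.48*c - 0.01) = -1.0*c^2 - 0.95*c - 1.34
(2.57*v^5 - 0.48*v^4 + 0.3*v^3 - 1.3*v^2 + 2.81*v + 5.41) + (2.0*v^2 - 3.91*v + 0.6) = 2.57*v^5 - 0.48*v^4 + 0.3*v^3 + 0.7*v^2 - 1.1*v + 6.01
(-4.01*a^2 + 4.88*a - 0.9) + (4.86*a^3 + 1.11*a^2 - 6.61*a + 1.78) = 4.86*a^3 - 2.9*a^2 - 1.73*a + 0.88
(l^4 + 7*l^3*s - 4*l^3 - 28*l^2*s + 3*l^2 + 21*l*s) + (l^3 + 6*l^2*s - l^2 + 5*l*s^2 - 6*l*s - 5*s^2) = l^4 + 7*l^3*s - 3*l^3 - 22*l^2*s + 2*l^2 + 5*l*s^2 + 15*l*s - 5*s^2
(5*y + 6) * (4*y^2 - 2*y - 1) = 20*y^3 + 14*y^2 - 17*y - 6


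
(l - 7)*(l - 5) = l^2 - 12*l + 35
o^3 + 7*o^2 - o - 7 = (o - 1)*(o + 1)*(o + 7)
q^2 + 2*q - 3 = (q - 1)*(q + 3)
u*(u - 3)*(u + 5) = u^3 + 2*u^2 - 15*u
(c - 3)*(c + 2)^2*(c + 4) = c^4 + 5*c^3 - 4*c^2 - 44*c - 48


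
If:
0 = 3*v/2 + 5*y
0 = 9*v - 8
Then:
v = 8/9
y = -4/15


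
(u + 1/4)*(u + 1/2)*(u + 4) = u^3 + 19*u^2/4 + 25*u/8 + 1/2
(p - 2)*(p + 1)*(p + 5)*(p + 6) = p^4 + 10*p^3 + 17*p^2 - 52*p - 60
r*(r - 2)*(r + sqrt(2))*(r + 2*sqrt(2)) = r^4 - 2*r^3 + 3*sqrt(2)*r^3 - 6*sqrt(2)*r^2 + 4*r^2 - 8*r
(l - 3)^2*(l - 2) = l^3 - 8*l^2 + 21*l - 18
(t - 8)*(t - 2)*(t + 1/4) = t^3 - 39*t^2/4 + 27*t/2 + 4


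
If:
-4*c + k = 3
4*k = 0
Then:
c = -3/4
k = 0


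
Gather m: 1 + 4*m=4*m + 1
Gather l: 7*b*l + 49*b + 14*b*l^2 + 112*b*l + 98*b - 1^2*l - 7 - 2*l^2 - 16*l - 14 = 147*b + l^2*(14*b - 2) + l*(119*b - 17) - 21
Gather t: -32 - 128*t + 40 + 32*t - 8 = -96*t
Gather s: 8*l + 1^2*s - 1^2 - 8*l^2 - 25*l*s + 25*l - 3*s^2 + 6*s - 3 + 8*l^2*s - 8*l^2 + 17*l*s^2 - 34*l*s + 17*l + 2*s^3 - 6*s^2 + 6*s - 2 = -16*l^2 + 50*l + 2*s^3 + s^2*(17*l - 9) + s*(8*l^2 - 59*l + 13) - 6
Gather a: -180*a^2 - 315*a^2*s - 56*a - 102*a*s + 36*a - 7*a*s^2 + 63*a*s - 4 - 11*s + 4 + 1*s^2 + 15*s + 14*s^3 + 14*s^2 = a^2*(-315*s - 180) + a*(-7*s^2 - 39*s - 20) + 14*s^3 + 15*s^2 + 4*s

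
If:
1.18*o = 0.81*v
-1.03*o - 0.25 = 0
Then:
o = -0.24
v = -0.35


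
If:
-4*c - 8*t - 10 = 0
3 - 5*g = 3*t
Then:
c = -2*t - 5/2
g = 3/5 - 3*t/5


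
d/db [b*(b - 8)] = 2*b - 8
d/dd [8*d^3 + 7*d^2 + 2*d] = 24*d^2 + 14*d + 2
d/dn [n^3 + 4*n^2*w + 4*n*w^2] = 3*n^2 + 8*n*w + 4*w^2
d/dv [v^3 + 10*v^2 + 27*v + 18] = 3*v^2 + 20*v + 27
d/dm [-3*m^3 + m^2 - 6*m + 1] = -9*m^2 + 2*m - 6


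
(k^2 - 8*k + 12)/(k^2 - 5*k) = (k^2 - 8*k + 12)/(k*(k - 5))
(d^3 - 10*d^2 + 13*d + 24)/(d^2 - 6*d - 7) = (d^2 - 11*d + 24)/(d - 7)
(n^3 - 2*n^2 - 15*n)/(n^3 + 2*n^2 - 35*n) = (n + 3)/(n + 7)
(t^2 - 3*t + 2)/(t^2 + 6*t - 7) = (t - 2)/(t + 7)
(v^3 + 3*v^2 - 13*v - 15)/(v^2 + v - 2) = (v^3 + 3*v^2 - 13*v - 15)/(v^2 + v - 2)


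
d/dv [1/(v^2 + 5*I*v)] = (-2*v - 5*I)/(v^2*(v + 5*I)^2)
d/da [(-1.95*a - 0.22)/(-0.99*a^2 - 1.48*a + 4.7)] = (1.9305*a^2 + 2.886*a - (1.95*a + 0.22)*(1.98*a + 1.48) - 9.165)/(0.99*a^2 + 1.48*a - 4.7)^2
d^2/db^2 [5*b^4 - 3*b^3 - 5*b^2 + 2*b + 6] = 60*b^2 - 18*b - 10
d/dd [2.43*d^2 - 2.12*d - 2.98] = 4.86*d - 2.12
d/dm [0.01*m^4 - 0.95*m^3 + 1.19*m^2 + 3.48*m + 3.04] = 0.04*m^3 - 2.85*m^2 + 2.38*m + 3.48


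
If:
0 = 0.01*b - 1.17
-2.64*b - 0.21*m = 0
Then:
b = 117.00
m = -1470.86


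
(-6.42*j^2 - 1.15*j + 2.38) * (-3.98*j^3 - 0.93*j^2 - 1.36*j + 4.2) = 25.5516*j^5 + 10.5476*j^4 + 0.3283*j^3 - 27.6134*j^2 - 8.0668*j + 9.996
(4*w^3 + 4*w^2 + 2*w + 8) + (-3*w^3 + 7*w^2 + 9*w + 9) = w^3 + 11*w^2 + 11*w + 17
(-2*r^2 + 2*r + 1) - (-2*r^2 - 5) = 2*r + 6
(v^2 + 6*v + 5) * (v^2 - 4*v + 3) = v^4 + 2*v^3 - 16*v^2 - 2*v + 15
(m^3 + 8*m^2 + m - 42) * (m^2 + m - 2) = m^5 + 9*m^4 + 7*m^3 - 57*m^2 - 44*m + 84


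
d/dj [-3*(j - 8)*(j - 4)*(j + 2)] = -9*j^2 + 60*j - 24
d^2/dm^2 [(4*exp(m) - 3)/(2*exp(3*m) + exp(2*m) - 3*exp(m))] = (64*exp(5*m) - 84*exp(4*m) + 34*exp(3*m) + 36*exp(2*m) + 27*exp(m) - 27)*exp(-m)/(8*exp(6*m) + 12*exp(5*m) - 30*exp(4*m) - 35*exp(3*m) + 45*exp(2*m) + 27*exp(m) - 27)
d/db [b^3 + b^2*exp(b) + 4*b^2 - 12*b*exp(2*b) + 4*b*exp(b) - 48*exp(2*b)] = b^2*exp(b) + 3*b^2 - 24*b*exp(2*b) + 6*b*exp(b) + 8*b - 108*exp(2*b) + 4*exp(b)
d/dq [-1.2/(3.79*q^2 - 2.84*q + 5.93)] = (9.096*q - 3.408)/(3.79*q^2 - 2.84*q + 5.93)^2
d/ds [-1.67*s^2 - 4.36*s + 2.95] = -3.34*s - 4.36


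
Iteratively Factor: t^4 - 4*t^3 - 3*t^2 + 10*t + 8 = (t + 1)*(t^3 - 5*t^2 + 2*t + 8) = (t + 1)^2*(t^2 - 6*t + 8) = (t - 2)*(t + 1)^2*(t - 4)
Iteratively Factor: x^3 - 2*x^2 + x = (x)*(x^2 - 2*x + 1) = x*(x - 1)*(x - 1)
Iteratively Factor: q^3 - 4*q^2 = (q)*(q^2 - 4*q) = q*(q - 4)*(q)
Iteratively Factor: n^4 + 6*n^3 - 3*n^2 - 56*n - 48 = (n - 3)*(n^3 + 9*n^2 + 24*n + 16) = (n - 3)*(n + 4)*(n^2 + 5*n + 4) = (n - 3)*(n + 4)^2*(n + 1)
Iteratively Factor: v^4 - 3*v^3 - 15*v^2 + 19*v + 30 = (v + 3)*(v^3 - 6*v^2 + 3*v + 10) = (v - 5)*(v + 3)*(v^2 - v - 2) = (v - 5)*(v + 1)*(v + 3)*(v - 2)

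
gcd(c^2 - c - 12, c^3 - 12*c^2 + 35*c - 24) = 1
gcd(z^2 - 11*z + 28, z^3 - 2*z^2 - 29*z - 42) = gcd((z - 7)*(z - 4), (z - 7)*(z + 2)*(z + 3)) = z - 7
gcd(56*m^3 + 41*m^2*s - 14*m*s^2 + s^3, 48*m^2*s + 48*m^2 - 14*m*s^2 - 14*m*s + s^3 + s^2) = -8*m + s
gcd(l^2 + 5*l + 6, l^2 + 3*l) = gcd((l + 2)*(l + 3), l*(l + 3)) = l + 3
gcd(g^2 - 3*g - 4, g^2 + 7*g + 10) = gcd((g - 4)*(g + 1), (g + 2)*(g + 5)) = 1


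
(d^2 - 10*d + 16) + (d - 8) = d^2 - 9*d + 8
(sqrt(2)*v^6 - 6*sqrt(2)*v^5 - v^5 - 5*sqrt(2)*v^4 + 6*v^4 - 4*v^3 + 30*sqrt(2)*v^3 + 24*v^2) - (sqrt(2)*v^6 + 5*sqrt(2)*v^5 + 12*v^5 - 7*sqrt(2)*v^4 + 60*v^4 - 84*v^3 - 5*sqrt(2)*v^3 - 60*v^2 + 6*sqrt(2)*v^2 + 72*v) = -11*sqrt(2)*v^5 - 13*v^5 - 54*v^4 + 2*sqrt(2)*v^4 + 35*sqrt(2)*v^3 + 80*v^3 - 6*sqrt(2)*v^2 + 84*v^2 - 72*v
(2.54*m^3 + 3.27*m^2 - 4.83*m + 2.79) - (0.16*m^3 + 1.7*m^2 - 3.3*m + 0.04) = 2.38*m^3 + 1.57*m^2 - 1.53*m + 2.75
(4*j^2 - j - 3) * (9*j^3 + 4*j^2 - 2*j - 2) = 36*j^5 + 7*j^4 - 39*j^3 - 18*j^2 + 8*j + 6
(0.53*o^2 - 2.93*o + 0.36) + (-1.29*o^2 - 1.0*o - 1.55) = -0.76*o^2 - 3.93*o - 1.19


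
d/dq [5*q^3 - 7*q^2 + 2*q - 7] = 15*q^2 - 14*q + 2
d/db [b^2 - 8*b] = 2*b - 8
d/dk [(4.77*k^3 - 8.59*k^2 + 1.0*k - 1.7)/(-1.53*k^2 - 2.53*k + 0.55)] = (-7.2981*k^4 - 24.1362*k^3 + 31.1332*k^2 - 14.651*k - 3.751)/(2.3409*k^4 + 7.7418*k^3 + 4.7179*k^2 - 2.783*k + 0.3025)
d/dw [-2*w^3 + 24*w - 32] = 24 - 6*w^2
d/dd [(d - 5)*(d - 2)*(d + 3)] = 3*d^2 - 8*d - 11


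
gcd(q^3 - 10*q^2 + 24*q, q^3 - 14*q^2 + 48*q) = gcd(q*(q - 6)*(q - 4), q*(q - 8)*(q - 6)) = q^2 - 6*q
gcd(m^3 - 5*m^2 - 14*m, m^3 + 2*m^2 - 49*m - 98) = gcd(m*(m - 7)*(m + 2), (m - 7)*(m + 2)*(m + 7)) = m^2 - 5*m - 14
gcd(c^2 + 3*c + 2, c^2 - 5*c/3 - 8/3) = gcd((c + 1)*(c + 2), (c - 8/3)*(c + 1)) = c + 1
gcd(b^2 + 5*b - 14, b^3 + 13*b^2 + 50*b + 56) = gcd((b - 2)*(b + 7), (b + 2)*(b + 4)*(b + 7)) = b + 7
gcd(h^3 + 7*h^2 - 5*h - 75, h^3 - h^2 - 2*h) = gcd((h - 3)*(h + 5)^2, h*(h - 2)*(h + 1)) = 1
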